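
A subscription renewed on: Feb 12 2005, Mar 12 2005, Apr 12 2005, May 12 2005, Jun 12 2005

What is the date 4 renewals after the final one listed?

Oct 12 2005

Gaps: 28, 31, 30, 31 days — not constant. Every event is on the 12th of the month.
Pattern: the 12th of each month.
Next: July 2005 → Jul 12 2005.
Next: August 2005 → Aug 12 2005.
September 2005: Sep 12 2005.
Next: October 2005 → Oct 12 2005.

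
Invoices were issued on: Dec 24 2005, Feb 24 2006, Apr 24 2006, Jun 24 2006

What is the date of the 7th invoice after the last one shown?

Gaps: 62, 59, 61 days — not constant. Every event is on the 24th of the month.
Pattern: the 24th of every 2 months.
Next: August 2006 → Aug 24 2006.
Next: October 2006 → Oct 24 2006.
Next: December 2006 → Dec 24 2006.
February 2007: Feb 24 2007.
April 2007: Apr 24 2007.
June 2007: Jun 24 2007.
Next: August 2007 → Aug 24 2007.

Aug 24 2007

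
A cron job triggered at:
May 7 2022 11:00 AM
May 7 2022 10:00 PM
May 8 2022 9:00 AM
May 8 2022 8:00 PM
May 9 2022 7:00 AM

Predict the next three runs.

Gaps: 11, 11, 11, 11 hours — each event is 11 hours after the previous one.
May 9 2022 7:00 AM + 11 h = May 9 2022 6:00 PM.
May 9 2022 6:00 PM + 11 h = May 10 2022 5:00 AM.
May 10 2022 5:00 AM + 11 h = May 10 2022 4:00 PM.

May 9 2022 6:00 PM, May 10 2022 5:00 AM, May 10 2022 4:00 PM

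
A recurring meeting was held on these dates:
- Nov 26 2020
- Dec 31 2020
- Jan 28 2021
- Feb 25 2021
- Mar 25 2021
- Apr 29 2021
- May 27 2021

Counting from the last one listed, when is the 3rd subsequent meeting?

These are Thursdays with 35, 28, 28, 28, 35, 28-day gaps.
Each is the final Thursday of its month — Dec 31 2020 is past the 28th, so '4th Thursday' doesn't fit.
June 2021 ends with Thursday Jun 24 2021.
July 2021 ends with Thursday Jul 29 2021.
Last Thursday of August 2021: Aug 26 2021.

Aug 26 2021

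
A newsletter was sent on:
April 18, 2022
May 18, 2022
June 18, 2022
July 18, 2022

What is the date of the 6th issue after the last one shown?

The day-of-month is always 18 (30, 31, 30 days between events).
So this recurs on the 18th of each month.
August 2022: August 18, 2022.
Next: September 2022 → September 18, 2022.
October 2022: October 18, 2022.
Next: November 2022 → November 18, 2022.
Next: December 2022 → December 18, 2022.
Next: January 2023 → January 18, 2023.

January 18, 2023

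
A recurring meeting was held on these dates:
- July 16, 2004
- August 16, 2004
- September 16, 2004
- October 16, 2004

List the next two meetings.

November 16, 2004; December 16, 2004

Each date is the 16th; the gaps (31, 31, 30) track the month lengths.
The rule is the 16th of each month.
Next: November 2004 → November 16, 2004.
Next: December 2004 → December 16, 2004.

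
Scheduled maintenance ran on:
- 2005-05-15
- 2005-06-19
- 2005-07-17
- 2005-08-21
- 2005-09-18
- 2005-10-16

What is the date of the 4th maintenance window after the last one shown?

2006-02-19

These are Sundays at 28- or 35-day spacing (35, 28, 35, 28, 28).
The pattern: 3rd Sunday of the month.
3rd Sunday of November 2005: 2005-11-20.
3rd Sunday of December 2005: 2005-12-18.
January 2006 — 3rd Sunday is 2006-01-15.
3rd Sunday of February 2006: 2006-02-19.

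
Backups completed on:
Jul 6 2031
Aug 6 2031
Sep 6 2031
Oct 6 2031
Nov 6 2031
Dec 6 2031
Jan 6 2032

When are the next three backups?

Each date is the 6th; the gaps (31, 31, 30, 31, 30, 31) track the month lengths.
The rule is the 6th of each month.
February 2032: Feb 6 2032.
Next: March 2032 → Mar 6 2032.
Next: April 2032 → Apr 6 2032.

Feb 6 2032, Mar 6 2032, Apr 6 2032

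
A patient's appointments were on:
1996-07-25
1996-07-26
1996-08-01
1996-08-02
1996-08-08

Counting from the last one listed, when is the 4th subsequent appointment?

Gaps: 1, 6, 1, 6 days — not constant, but cyclic with period 2.
The events fall on every Thursday and Friday.
The following Friday is 1996-08-09.
Next Thursday: 1996-08-15.
Next Friday: 1996-08-16.
The following Thursday is 1996-08-22.

1996-08-22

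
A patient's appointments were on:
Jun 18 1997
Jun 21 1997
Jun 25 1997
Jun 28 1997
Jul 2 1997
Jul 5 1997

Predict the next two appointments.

Jul 9 1997, Jul 12 1997

Gaps: 3, 4, 3, 4, 3 days — not constant, but cyclic with period 2.
The events fall on every Wednesday and Saturday.
Next Wednesday: Jul 9 1997.
Next Saturday: Jul 12 1997.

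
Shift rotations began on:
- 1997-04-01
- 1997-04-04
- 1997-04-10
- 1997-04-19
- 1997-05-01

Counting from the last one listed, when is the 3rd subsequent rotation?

The spacing grows by 3 each time: 3, 6, 9, 12 days.
Next gap: 15 days. 1997-05-01 + 15 days = 1997-05-16.
Next gap: 18 days. 1997-05-16 + 18 days = 1997-06-03.
Next gap: 21 days. 1997-06-03 + 21 days = 1997-06-24.

1997-06-24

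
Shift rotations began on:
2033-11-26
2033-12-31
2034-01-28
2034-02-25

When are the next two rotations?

Every date is a Saturday; gaps 35, 28, 28 days.
Each is the last Saturday of its month (at least one falls on the 29th or later, ruling out '4th Saturday').
March 2034 ends with Saturday 2034-03-25.
Last Saturday of April 2034: 2034-04-29.

2034-03-25, 2034-04-29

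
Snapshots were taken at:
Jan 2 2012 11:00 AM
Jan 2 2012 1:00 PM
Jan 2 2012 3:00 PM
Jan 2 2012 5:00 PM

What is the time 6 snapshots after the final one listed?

The interval is a steady 2 hours (2, 2, 2).
Jan 2 2012 5:00 PM + 2 h = Jan 2 2012 7:00 PM.
Jan 2 2012 7:00 PM + 2 h = Jan 2 2012 9:00 PM.
Jan 2 2012 9:00 PM + 2 h = Jan 2 2012 11:00 PM.
Jan 2 2012 11:00 PM + 2 h = Jan 3 2012 1:00 AM.
Jan 3 2012 1:00 AM + 2 h = Jan 3 2012 3:00 AM.
Jan 3 2012 3:00 AM + 2 h = Jan 3 2012 5:00 AM.

Jan 3 2012 5:00 AM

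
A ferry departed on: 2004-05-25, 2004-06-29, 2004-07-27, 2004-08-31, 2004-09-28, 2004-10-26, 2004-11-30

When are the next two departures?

These are Tuesdays with 35, 28, 35, 28, 28, 35-day gaps.
Each is the final Tuesday of its month — 2004-06-29 is past the 28th, so '4th Tuesday' doesn't fit.
December 2004 ends with Tuesday 2004-12-28.
January 2005 ends with Tuesday 2005-01-25.

2004-12-28, 2005-01-25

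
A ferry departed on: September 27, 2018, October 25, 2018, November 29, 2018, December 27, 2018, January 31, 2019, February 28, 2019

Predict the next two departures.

March 28, 2019; April 25, 2019

Every date is a Thursday; gaps 28, 35, 28, 35, 28 days.
Each is the last Thursday of its month (at least one falls on the 29th or later, ruling out '4th Thursday').
March 2019 ends with Thursday March 28, 2019.
Last Thursday of April 2019: April 25, 2019.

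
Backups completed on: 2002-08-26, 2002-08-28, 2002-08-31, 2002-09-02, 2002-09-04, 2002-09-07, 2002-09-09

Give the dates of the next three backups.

2002-09-11, 2002-09-14, 2002-09-16

The gap pattern 2, 3, 2, 2, 3, 2 repeats every 3 events.
These are the Mondays, Wednesdays and Saturdays of each week.
The following Wednesday is 2002-09-11.
Next Saturday: 2002-09-14.
The following Monday is 2002-09-16.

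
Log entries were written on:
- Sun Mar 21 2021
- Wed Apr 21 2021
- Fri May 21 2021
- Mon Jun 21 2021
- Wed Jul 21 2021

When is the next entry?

Sat Aug 21 2021

Each date is the 21st; the gaps (31, 30, 31, 30) track the month lengths.
The rule is the 21st of each month.
August 2021: Sat Aug 21 2021.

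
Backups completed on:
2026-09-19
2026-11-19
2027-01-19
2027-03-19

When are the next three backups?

2027-05-19, 2027-07-19, 2027-09-19

Gaps: 61, 61, 59 days — not constant. Every event is on the 19th of the month.
Pattern: the 19th of every 2 months.
Next: May 2027 → 2027-05-19.
Next: July 2027 → 2027-07-19.
Next: September 2027 → 2027-09-19.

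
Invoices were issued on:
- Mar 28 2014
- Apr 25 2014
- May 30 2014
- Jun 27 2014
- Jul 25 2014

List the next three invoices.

Aug 29 2014, Sep 26 2014, Oct 31 2014

All Fridays; the gaps (28, 35, 28, 28) vary with month length.
This is the last Friday of each month.
Last Friday of August 2014: Aug 29 2014.
September 2014 ends with Friday Sep 26 2014.
October 2014 ends with Friday Oct 31 2014.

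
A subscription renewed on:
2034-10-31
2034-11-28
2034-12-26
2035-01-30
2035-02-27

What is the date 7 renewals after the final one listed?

These are Tuesdays with 28, 28, 35, 28-day gaps.
Each is the final Tuesday of its month — 2034-10-31 is past the 28th, so '4th Tuesday' doesn't fit.
March 2035 ends with Tuesday 2035-03-27.
April 2035 ends with Tuesday 2035-04-24.
May 2035 ends with Tuesday 2035-05-29.
June 2035 ends with Tuesday 2035-06-26.
July 2035 ends with Tuesday 2035-07-31.
August 2035 ends with Tuesday 2035-08-28.
September 2035 ends with Tuesday 2035-09-25.

2035-09-25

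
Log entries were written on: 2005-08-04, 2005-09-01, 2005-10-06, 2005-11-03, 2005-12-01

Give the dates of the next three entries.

All dates are Thursdays, 28, 35, 28, 28 days apart.
Specifically, the 1st Thursday of each month.
1st Thursday of January 2006: 2006-01-05.
1st Thursday of February 2006: 2006-02-02.
1st Thursday of March 2006: 2006-03-02.

2006-01-05, 2006-02-02, 2006-03-02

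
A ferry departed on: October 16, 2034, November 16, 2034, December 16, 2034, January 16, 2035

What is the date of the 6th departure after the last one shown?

July 16, 2035

The day-of-month is always 16 (31, 30, 31 days between events).
So this recurs on the 16th of each month.
Next: February 2035 → February 16, 2035.
Next: March 2035 → March 16, 2035.
Next: April 2035 → April 16, 2035.
May 2035: May 16, 2035.
June 2035: June 16, 2035.
July 2035: July 16, 2035.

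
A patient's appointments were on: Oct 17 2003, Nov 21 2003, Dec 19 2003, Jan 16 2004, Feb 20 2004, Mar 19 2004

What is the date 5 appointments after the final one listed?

These are Fridays at 28- or 35-day spacing (35, 28, 28, 35, 28).
The pattern: 3rd Friday of the month.
3rd Friday of April 2004: Apr 16 2004.
May 2004 — 3rd Friday is May 21 2004.
3rd Friday of June 2004: Jun 18 2004.
July 2004 — 3rd Friday is Jul 16 2004.
3rd Friday of August 2004: Aug 20 2004.

Aug 20 2004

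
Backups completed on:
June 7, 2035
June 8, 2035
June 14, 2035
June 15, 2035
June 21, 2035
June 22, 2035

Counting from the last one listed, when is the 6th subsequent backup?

July 13, 2035

The gap pattern 1, 6, 1, 6, 1 repeats every 2 events.
These are the Thursdays and Fridays of each week.
The following Thursday is June 28, 2035.
The following Friday is June 29, 2035.
Next Thursday: July 5, 2035.
The following Friday is July 6, 2035.
Next Thursday: July 12, 2035.
Next Friday: July 13, 2035.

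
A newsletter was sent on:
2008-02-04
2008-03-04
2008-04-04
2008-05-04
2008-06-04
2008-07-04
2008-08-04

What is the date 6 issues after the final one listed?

2009-02-04

Each date is the 4th; the gaps (29, 31, 30, 31, 30, 31) track the month lengths.
The rule is the 4th of each month.
Next: September 2008 → 2008-09-04.
October 2008: 2008-10-04.
November 2008: 2008-11-04.
December 2008: 2008-12-04.
January 2009: 2009-01-04.
February 2009: 2009-02-04.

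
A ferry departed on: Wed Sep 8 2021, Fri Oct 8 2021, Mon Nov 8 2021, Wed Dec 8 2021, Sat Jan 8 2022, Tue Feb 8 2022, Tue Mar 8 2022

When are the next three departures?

Gaps: 30, 31, 30, 31, 31, 28 days — not constant. Every event is on the 8th of the month.
Pattern: the 8th of each month.
April 2022: Fri Apr 8 2022.
Next: May 2022 → Sun May 8 2022.
June 2022: Wed Jun 8 2022.

Fri Apr 8 2022, Sun May 8 2022, Wed Jun 8 2022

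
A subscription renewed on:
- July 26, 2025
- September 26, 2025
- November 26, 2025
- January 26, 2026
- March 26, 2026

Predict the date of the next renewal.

May 26, 2026

The day-of-month is always 26 (62, 61, 61, 59 days between events).
So this recurs on the 26th of every 2 months.
Next: May 2026 → May 26, 2026.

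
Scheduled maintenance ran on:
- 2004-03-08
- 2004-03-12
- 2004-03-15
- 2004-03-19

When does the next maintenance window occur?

Every event lands on a Monday or Friday (gaps cycle 4, 3, 4).
So the schedule is: every Monday and Friday.
Next Monday: 2004-03-22.

2004-03-22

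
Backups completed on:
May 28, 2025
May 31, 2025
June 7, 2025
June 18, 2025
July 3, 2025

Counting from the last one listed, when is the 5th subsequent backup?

November 15, 2025

The spacing grows by 4 each time: 3, 7, 11, 15 days.
Next gap: 19 days. July 3, 2025 + 19 days = July 22, 2025.
Next gap: 23 days. July 22, 2025 + 23 days = August 14, 2025.
Next gap: 27 days. August 14, 2025 + 27 days = September 10, 2025.
Next gap: 31 days. September 10, 2025 + 31 days = October 11, 2025.
Next gap: 35 days. October 11, 2025 + 35 days = November 15, 2025.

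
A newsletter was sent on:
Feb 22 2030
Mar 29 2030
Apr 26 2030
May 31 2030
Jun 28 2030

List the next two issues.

All Fridays; the gaps (35, 28, 35, 28) vary with month length.
This is the last Friday of each month.
Last Friday of July 2030: Jul 26 2030.
Last Friday of August 2030: Aug 30 2030.

Jul 26 2030, Aug 30 2030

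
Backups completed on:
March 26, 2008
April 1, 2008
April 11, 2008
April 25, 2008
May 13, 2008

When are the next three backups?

The spacing grows by 4 each time: 6, 10, 14, 18 days.
Next gap: 22 days. May 13, 2008 + 22 days = June 4, 2008.
Next gap: 26 days. June 4, 2008 + 26 days = June 30, 2008.
Next gap: 30 days. June 30, 2008 + 30 days = July 30, 2008.

June 4, 2008; June 30, 2008; July 30, 2008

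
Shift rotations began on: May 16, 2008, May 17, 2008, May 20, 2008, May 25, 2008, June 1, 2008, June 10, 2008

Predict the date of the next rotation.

June 21, 2008

Gaps: 1, 3, 5, 7, 9 days — each gap is 2 larger than the previous one.
Next gap: 11 days. June 10, 2008 + 11 days = June 21, 2008.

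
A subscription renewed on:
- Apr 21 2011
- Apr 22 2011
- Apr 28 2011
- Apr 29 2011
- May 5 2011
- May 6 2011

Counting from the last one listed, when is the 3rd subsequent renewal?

The gap pattern 1, 6, 1, 6, 1 repeats every 2 events.
These are the Thursdays and Fridays of each week.
The following Thursday is May 12 2011.
The following Friday is May 13 2011.
The following Thursday is May 19 2011.

May 19 2011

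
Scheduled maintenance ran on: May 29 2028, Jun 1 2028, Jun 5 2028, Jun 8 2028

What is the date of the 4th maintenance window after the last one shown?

The gap pattern 3, 4, 3 repeats every 2 events.
These are the Mondays and Thursdays of each week.
The following Monday is Jun 12 2028.
Next Thursday: Jun 15 2028.
Next Monday: Jun 19 2028.
The following Thursday is Jun 22 2028.

Jun 22 2028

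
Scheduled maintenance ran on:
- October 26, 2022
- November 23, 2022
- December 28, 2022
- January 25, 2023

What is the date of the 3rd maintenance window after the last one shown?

April 26, 2023

All dates are Wednesdays, 28, 35, 28 days apart.
Specifically, the 4th Wednesday of each month.
February 2023 — 4th Wednesday is February 22, 2023.
4th Wednesday of March 2023: March 22, 2023.
4th Wednesday of April 2023: April 26, 2023.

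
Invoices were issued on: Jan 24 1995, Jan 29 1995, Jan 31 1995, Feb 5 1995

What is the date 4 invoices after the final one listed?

Every event lands on a Tuesday or Sunday (gaps cycle 5, 2, 5).
So the schedule is: every Tuesday and Sunday.
Next Tuesday: Feb 7 1995.
The following Sunday is Feb 12 1995.
The following Tuesday is Feb 14 1995.
Next Sunday: Feb 19 1995.

Feb 19 1995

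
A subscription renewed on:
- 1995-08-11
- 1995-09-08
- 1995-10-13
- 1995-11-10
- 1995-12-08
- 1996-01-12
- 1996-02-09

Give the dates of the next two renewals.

Gaps: 28, 35, 28, 28, 35, 28 days — a mix of 28 and 35. Every date is a Friday.
Each is the 2nd Friday of its month.
March 1996 — 2nd Friday is 1996-03-08.
2nd Friday of April 1996: 1996-04-12.

1996-03-08, 1996-04-12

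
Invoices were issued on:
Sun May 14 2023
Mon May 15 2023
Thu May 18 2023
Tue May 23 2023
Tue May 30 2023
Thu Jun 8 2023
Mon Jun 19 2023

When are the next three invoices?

Gaps: 1, 3, 5, 7, 9, 11 days — each gap is 2 larger than the previous one.
Next gap: 13 days. Mon Jun 19 2023 + 13 days = Sun Jul 2 2023.
Next gap: 15 days. Sun Jul 2 2023 + 15 days = Mon Jul 17 2023.
Next gap: 17 days. Mon Jul 17 2023 + 17 days = Thu Aug 3 2023.

Sun Jul 2 2023, Mon Jul 17 2023, Thu Aug 3 2023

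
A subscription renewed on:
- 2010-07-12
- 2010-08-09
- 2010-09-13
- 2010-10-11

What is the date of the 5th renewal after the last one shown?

These are Mondays at 28- or 35-day spacing (28, 35, 28).
The pattern: 2nd Monday of the month.
2nd Monday of November 2010: 2010-11-08.
2nd Monday of December 2010: 2010-12-13.
2nd Monday of January 2011: 2011-01-10.
2nd Monday of February 2011: 2011-02-14.
2nd Monday of March 2011: 2011-03-14.

2011-03-14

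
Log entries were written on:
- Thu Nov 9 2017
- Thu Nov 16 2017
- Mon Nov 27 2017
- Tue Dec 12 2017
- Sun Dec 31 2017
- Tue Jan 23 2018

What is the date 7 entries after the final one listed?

Intervals are 7, 11, 15, 19, 23 days — an arithmetic progression with common difference 4.
Next gap: 27 days. Tue Jan 23 2018 + 27 days = Mon Feb 19 2018.
Next gap: 31 days. Mon Feb 19 2018 + 31 days = Thu Mar 22 2018.
Next gap: 35 days. Thu Mar 22 2018 + 35 days = Thu Apr 26 2018.
Next gap: 39 days. Thu Apr 26 2018 + 39 days = Mon Jun 4 2018.
Next gap: 43 days. Mon Jun 4 2018 + 43 days = Tue Jul 17 2018.
Next gap: 47 days. Tue Jul 17 2018 + 47 days = Sun Sep 2 2018.
Next gap: 51 days. Sun Sep 2 2018 + 51 days = Tue Oct 23 2018.

Tue Oct 23 2018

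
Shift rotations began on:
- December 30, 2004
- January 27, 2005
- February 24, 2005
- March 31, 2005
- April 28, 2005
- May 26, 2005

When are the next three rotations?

June 30, 2005; July 28, 2005; August 25, 2005

All Thursdays; the gaps (28, 28, 35, 28, 28) vary with month length.
This is the last Thursday of each month.
June 2005 ends with Thursday June 30, 2005.
July 2005 ends with Thursday July 28, 2005.
Last Thursday of August 2005: August 25, 2005.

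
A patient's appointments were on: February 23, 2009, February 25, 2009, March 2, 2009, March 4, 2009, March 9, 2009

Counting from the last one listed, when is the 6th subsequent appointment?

March 30, 2009

The gap pattern 2, 5, 2, 5 repeats every 2 events.
These are the Mondays and Wednesdays of each week.
The following Wednesday is March 11, 2009.
Next Monday: March 16, 2009.
The following Wednesday is March 18, 2009.
Next Monday: March 23, 2009.
Next Wednesday: March 25, 2009.
The following Monday is March 30, 2009.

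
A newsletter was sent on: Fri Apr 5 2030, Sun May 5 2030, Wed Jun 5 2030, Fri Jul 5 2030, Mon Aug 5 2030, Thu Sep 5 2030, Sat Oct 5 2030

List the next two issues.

Gaps: 30, 31, 30, 31, 31, 30 days — not constant. Every event is on the 5th of the month.
Pattern: the 5th of each month.
November 2030: Tue Nov 5 2030.
December 2030: Thu Dec 5 2030.

Tue Nov 5 2030, Thu Dec 5 2030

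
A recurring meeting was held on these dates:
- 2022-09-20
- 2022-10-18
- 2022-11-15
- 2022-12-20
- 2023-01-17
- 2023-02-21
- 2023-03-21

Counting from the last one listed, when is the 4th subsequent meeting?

2023-07-18

Gaps: 28, 28, 35, 28, 35, 28 days — a mix of 28 and 35. Every date is a Tuesday.
Each is the 3rd Tuesday of its month.
3rd Tuesday of April 2023: 2023-04-18.
May 2023 — 3rd Tuesday is 2023-05-16.
3rd Tuesday of June 2023: 2023-06-20.
July 2023 — 3rd Tuesday is 2023-07-18.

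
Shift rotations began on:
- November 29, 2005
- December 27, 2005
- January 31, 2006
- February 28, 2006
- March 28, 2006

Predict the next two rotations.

These are Tuesdays with 28, 35, 28, 28-day gaps.
Each is the final Tuesday of its month — November 29, 2005 is past the 28th, so '4th Tuesday' doesn't fit.
April 2006 ends with Tuesday April 25, 2006.
May 2006 ends with Tuesday May 30, 2006.

April 25, 2006; May 30, 2006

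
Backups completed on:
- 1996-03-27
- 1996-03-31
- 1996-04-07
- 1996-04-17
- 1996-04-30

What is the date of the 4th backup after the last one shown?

Gaps: 4, 7, 10, 13 days — each gap is 3 larger than the previous one.
Next gap: 16 days. 1996-04-30 + 16 days = 1996-05-16.
Next gap: 19 days. 1996-05-16 + 19 days = 1996-06-04.
Next gap: 22 days. 1996-06-04 + 22 days = 1996-06-26.
Next gap: 25 days. 1996-06-26 + 25 days = 1996-07-21.

1996-07-21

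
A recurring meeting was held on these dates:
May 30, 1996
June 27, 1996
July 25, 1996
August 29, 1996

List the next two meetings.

September 26, 1996; October 31, 1996

Every date is a Thursday; gaps 28, 28, 35 days.
Each is the last Thursday of its month (at least one falls on the 29th or later, ruling out '4th Thursday').
Last Thursday of September 1996: September 26, 1996.
October 1996 ends with Thursday October 31, 1996.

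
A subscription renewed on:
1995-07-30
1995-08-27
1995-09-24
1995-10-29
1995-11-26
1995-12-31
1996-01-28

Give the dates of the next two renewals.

Every date is a Sunday; gaps 28, 28, 35, 28, 35, 28 days.
Each is the last Sunday of its month (at least one falls on the 29th or later, ruling out '4th Sunday').
Last Sunday of February 1996: 1996-02-25.
Last Sunday of March 1996: 1996-03-31.

1996-02-25, 1996-03-31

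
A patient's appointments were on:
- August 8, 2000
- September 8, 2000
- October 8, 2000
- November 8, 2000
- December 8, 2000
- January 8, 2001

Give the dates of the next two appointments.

February 8, 2001; March 8, 2001

Each date is the 8th; the gaps (31, 30, 31, 30, 31) track the month lengths.
The rule is the 8th of each month.
Next: February 2001 → February 8, 2001.
Next: March 2001 → March 8, 2001.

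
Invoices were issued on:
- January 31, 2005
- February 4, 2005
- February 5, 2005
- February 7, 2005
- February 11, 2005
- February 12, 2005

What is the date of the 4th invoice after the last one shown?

February 21, 2005

Every event lands on a Monday or Friday or Saturday (gaps cycle 4, 1, 2, 4, 1).
So the schedule is: every Monday, Friday and Saturday.
The following Monday is February 14, 2005.
The following Friday is February 18, 2005.
The following Saturday is February 19, 2005.
The following Monday is February 21, 2005.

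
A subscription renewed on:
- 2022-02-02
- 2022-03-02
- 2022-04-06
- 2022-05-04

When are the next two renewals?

Gaps: 28, 35, 28 days — a mix of 28 and 35. Every date is a Wednesday.
Each is the 1st Wednesday of its month.
1st Wednesday of June 2022: 2022-06-01.
July 2022 — 1st Wednesday is 2022-07-06.

2022-06-01, 2022-07-06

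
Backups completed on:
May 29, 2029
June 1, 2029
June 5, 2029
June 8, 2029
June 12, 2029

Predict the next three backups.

June 15, 2029; June 19, 2029; June 22, 2029

Every event lands on a Tuesday or Friday (gaps cycle 3, 4, 3, 4).
So the schedule is: every Tuesday and Friday.
Next Friday: June 15, 2029.
The following Tuesday is June 19, 2029.
The following Friday is June 22, 2029.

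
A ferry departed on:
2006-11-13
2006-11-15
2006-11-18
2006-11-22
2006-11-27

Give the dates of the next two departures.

2006-12-03, 2006-12-10

Intervals are 2, 3, 4, 5 days — an arithmetic progression with common difference 1.
Next gap: 6 days. 2006-11-27 + 6 days = 2006-12-03.
Next gap: 7 days. 2006-12-03 + 7 days = 2006-12-10.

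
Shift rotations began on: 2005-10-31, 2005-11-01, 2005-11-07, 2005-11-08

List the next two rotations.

2005-11-14, 2005-11-15

Gaps: 1, 6, 1 days — not constant, but cyclic with period 2.
The events fall on every Monday and Tuesday.
Next Monday: 2005-11-14.
Next Tuesday: 2005-11-15.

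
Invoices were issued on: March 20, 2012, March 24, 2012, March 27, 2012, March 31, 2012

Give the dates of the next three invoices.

The gap pattern 4, 3, 4 repeats every 2 events.
These are the Tuesdays and Saturdays of each week.
The following Tuesday is April 3, 2012.
Next Saturday: April 7, 2012.
The following Tuesday is April 10, 2012.

April 3, 2012; April 7, 2012; April 10, 2012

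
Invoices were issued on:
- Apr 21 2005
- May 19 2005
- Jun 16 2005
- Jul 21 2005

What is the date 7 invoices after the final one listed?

Feb 16 2006

These are Thursdays at 28- or 35-day spacing (28, 28, 35).
The pattern: 3rd Thursday of the month.
3rd Thursday of August 2005: Aug 18 2005.
September 2005 — 3rd Thursday is Sep 15 2005.
3rd Thursday of October 2005: Oct 20 2005.
November 2005 — 3rd Thursday is Nov 17 2005.
3rd Thursday of December 2005: Dec 15 2005.
January 2006 — 3rd Thursday is Jan 19 2006.
3rd Thursday of February 2006: Feb 16 2006.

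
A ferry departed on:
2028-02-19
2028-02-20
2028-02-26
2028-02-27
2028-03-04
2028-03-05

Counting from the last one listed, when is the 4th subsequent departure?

Gaps: 1, 6, 1, 6, 1 days — not constant, but cyclic with period 2.
The events fall on every Saturday and Sunday.
The following Saturday is 2028-03-11.
The following Sunday is 2028-03-12.
The following Saturday is 2028-03-18.
Next Sunday: 2028-03-19.

2028-03-19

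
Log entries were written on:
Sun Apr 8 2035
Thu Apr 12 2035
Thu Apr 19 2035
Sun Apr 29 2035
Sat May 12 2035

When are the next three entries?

Mon May 28 2035, Sat Jun 16 2035, Sun Jul 8 2035

Gaps: 4, 7, 10, 13 days — each gap is 3 larger than the previous one.
Next gap: 16 days. Sat May 12 2035 + 16 days = Mon May 28 2035.
Next gap: 19 days. Mon May 28 2035 + 19 days = Sat Jun 16 2035.
Next gap: 22 days. Sat Jun 16 2035 + 22 days = Sun Jul 8 2035.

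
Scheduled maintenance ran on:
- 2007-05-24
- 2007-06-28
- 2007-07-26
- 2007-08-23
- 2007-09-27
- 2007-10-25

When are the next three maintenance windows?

These are Thursdays at 28- or 35-day spacing (35, 28, 28, 35, 28).
The pattern: 4th Thursday of the month.
4th Thursday of November 2007: 2007-11-22.
December 2007 — 4th Thursday is 2007-12-27.
4th Thursday of January 2008: 2008-01-24.

2007-11-22, 2007-12-27, 2008-01-24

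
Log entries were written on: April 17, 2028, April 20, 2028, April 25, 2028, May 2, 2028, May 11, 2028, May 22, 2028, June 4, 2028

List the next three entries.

June 19, 2028; July 6, 2028; July 25, 2028

Intervals are 3, 5, 7, 9, 11, 13 days — an arithmetic progression with common difference 2.
Next gap: 15 days. June 4, 2028 + 15 days = June 19, 2028.
Next gap: 17 days. June 19, 2028 + 17 days = July 6, 2028.
Next gap: 19 days. July 6, 2028 + 19 days = July 25, 2028.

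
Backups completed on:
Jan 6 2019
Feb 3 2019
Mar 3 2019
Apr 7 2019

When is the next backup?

May 5 2019

All dates are Sundays, 28, 28, 35 days apart.
Specifically, the 1st Sunday of each month.
May 2019 — 1st Sunday is May 5 2019.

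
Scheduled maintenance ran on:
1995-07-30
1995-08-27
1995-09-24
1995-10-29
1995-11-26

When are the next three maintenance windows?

1995-12-31, 1996-01-28, 1996-02-25

All Sundays; the gaps (28, 28, 35, 28) vary with month length.
This is the last Sunday of each month.
December 1995 ends with Sunday 1995-12-31.
January 1996 ends with Sunday 1996-01-28.
Last Sunday of February 1996: 1996-02-25.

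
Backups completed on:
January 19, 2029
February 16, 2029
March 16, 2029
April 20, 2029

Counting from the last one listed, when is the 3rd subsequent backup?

July 20, 2029

These are Fridays at 28- or 35-day spacing (28, 28, 35).
The pattern: 3rd Friday of the month.
May 2029 — 3rd Friday is May 18, 2029.
June 2029 — 3rd Friday is June 15, 2029.
July 2029 — 3rd Friday is July 20, 2029.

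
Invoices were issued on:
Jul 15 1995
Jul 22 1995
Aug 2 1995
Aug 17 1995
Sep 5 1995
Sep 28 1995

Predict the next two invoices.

Gaps: 7, 11, 15, 19, 23 days — each gap is 4 larger than the previous one.
Next gap: 27 days. Sep 28 1995 + 27 days = Oct 25 1995.
Next gap: 31 days. Oct 25 1995 + 31 days = Nov 25 1995.

Oct 25 1995, Nov 25 1995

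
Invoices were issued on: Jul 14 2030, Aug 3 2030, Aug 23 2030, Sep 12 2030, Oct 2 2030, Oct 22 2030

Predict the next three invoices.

Every event comes 20 days after the last (20, 20, 20, 20, 20).
Oct 22 2030 + 20 days = Nov 11 2030.
Nov 11 2030 + 20 days = Dec 1 2030.
Dec 1 2030 + 20 days = Dec 21 2030.

Nov 11 2030, Dec 1 2030, Dec 21 2030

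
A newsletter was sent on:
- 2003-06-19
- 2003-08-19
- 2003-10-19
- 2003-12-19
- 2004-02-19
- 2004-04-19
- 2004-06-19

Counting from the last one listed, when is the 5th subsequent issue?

2005-04-19

Each date is the 19th; the gaps (61, 61, 61, 62, 60, 61) track the month lengths.
The rule is the 19th of every 2 months.
Next: August 2004 → 2004-08-19.
October 2004: 2004-10-19.
Next: December 2004 → 2004-12-19.
Next: February 2005 → 2005-02-19.
Next: April 2005 → 2005-04-19.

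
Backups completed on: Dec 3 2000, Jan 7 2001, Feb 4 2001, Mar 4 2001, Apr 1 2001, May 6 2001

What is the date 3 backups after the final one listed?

These are Sundays at 28- or 35-day spacing (35, 28, 28, 28, 35).
The pattern: 1st Sunday of the month.
June 2001 — 1st Sunday is Jun 3 2001.
July 2001 — 1st Sunday is Jul 1 2001.
1st Sunday of August 2001: Aug 5 2001.

Aug 5 2001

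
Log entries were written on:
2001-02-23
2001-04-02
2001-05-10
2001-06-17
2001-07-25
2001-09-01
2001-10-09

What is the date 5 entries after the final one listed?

2002-04-17

Gaps between consecutive events: 38, 38, 38, 38, 38, 38 days — a constant 38-day interval.
2001-10-09 + 38 days = 2001-11-16.
2001-11-16 + 38 days = 2001-12-24.
2001-12-24 + 38 days = 2002-01-31.
2002-01-31 + 38 days = 2002-03-10.
2002-03-10 + 38 days = 2002-04-17.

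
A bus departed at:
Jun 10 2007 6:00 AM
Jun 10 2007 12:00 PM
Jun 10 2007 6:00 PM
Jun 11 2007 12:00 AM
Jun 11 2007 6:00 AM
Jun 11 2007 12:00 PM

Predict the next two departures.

Jun 11 2007 6:00 PM, Jun 12 2007 12:00 AM

The interval is a steady 6 hours (6, 6, 6, 6, 6).
Jun 11 2007 12:00 PM + 6 h = Jun 11 2007 6:00 PM.
Jun 11 2007 6:00 PM + 6 h = Jun 12 2007 12:00 AM.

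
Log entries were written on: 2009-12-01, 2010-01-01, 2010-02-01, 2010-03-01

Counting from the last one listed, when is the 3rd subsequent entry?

Gaps: 31, 31, 28 days — not constant. Every event is on the 1st of the month.
Pattern: the 1st of each month.
April 2010: 2010-04-01.
May 2010: 2010-05-01.
June 2010: 2010-06-01.

2010-06-01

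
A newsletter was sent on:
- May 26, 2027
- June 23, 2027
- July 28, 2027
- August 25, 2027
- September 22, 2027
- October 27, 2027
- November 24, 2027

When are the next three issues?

Gaps: 28, 35, 28, 28, 35, 28 days — a mix of 28 and 35. Every date is a Wednesday.
Each is the 4th Wednesday of its month.
December 2027 — 4th Wednesday is December 22, 2027.
January 2028 — 4th Wednesday is January 26, 2028.
February 2028 — 4th Wednesday is February 23, 2028.

December 22, 2027; January 26, 2028; February 23, 2028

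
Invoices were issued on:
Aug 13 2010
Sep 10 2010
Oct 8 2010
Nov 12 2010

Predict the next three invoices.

Dec 10 2010, Jan 14 2011, Feb 11 2011

All dates are Fridays, 28, 28, 35 days apart.
Specifically, the 2nd Friday of each month.
December 2010 — 2nd Friday is Dec 10 2010.
January 2011 — 2nd Friday is Jan 14 2011.
February 2011 — 2nd Friday is Feb 11 2011.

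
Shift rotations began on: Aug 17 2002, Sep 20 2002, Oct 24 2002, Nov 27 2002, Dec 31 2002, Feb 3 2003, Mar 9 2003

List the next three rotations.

Apr 12 2003, May 16 2003, Jun 19 2003

Gaps between consecutive events: 34, 34, 34, 34, 34, 34 days — a constant 34-day interval.
Mar 9 2003 + 34 days = Apr 12 2003.
Apr 12 2003 + 34 days = May 16 2003.
May 16 2003 + 34 days = Jun 19 2003.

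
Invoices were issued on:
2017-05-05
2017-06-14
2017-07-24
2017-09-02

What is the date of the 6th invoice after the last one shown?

The spacing is 40, 40, 40 days — always 40 days.
2017-09-02 + 40 days = 2017-10-12.
2017-10-12 + 40 days = 2017-11-21.
2017-11-21 + 40 days = 2017-12-31.
2017-12-31 + 40 days = 2018-02-09.
2018-02-09 + 40 days = 2018-03-21.
2018-03-21 + 40 days = 2018-04-30.

2018-04-30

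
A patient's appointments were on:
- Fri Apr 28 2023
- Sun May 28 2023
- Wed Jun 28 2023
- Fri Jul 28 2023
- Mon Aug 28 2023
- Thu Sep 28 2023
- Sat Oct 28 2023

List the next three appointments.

Gaps: 30, 31, 30, 31, 31, 30 days — not constant. Every event is on the 28th of the month.
Pattern: the 28th of each month.
November 2023: Tue Nov 28 2023.
Next: December 2023 → Thu Dec 28 2023.
Next: January 2024 → Sun Jan 28 2024.

Tue Nov 28 2023, Thu Dec 28 2023, Sun Jan 28 2024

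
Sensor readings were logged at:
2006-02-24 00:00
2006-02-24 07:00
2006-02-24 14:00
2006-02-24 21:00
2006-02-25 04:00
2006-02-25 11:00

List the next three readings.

Spacing: 7, 7, 7, 7, 7 h — constant 7 h.
2006-02-25 11:00 + 7 h = 2006-02-25 18:00.
2006-02-25 18:00 + 7 h = 2006-02-26 01:00.
2006-02-26 01:00 + 7 h = 2006-02-26 08:00.

2006-02-25 18:00, 2006-02-26 01:00, 2006-02-26 08:00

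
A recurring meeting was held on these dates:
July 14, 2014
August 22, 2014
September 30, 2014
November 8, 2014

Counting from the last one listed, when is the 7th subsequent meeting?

Every event comes 39 days after the last (39, 39, 39).
November 8, 2014 + 39 days = December 17, 2014.
December 17, 2014 + 39 days = January 25, 2015.
January 25, 2015 + 39 days = March 5, 2015.
March 5, 2015 + 39 days = April 13, 2015.
April 13, 2015 + 39 days = May 22, 2015.
May 22, 2015 + 39 days = June 30, 2015.
June 30, 2015 + 39 days = August 8, 2015.

August 8, 2015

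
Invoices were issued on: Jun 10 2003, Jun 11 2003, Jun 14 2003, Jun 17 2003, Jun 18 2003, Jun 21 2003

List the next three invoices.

Jun 24 2003, Jun 25 2003, Jun 28 2003

Gaps: 1, 3, 3, 1, 3 days — not constant, but cyclic with period 3.
The events fall on every Tuesday, Wednesday and Saturday.
Next Tuesday: Jun 24 2003.
The following Wednesday is Jun 25 2003.
Next Saturday: Jun 28 2003.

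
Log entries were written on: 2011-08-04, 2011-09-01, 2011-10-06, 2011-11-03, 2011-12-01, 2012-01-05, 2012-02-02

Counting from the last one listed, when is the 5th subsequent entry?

2012-07-05

All dates are Thursdays, 28, 35, 28, 28, 35, 28 days apart.
Specifically, the 1st Thursday of each month.
March 2012 — 1st Thursday is 2012-03-01.
1st Thursday of April 2012: 2012-04-05.
1st Thursday of May 2012: 2012-05-03.
June 2012 — 1st Thursday is 2012-06-07.
1st Thursday of July 2012: 2012-07-05.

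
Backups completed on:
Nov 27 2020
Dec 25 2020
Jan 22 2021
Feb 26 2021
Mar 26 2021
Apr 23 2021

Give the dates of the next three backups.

May 28 2021, Jun 25 2021, Jul 23 2021

All dates are Fridays, 28, 28, 35, 28, 28 days apart.
Specifically, the 4th Friday of each month.
May 2021 — 4th Friday is May 28 2021.
4th Friday of June 2021: Jun 25 2021.
July 2021 — 4th Friday is Jul 23 2021.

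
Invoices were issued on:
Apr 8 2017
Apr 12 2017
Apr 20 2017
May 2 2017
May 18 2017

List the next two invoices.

Jun 7 2017, Jul 1 2017

Intervals are 4, 8, 12, 16 days — an arithmetic progression with common difference 4.
Next gap: 20 days. May 18 2017 + 20 days = Jun 7 2017.
Next gap: 24 days. Jun 7 2017 + 24 days = Jul 1 2017.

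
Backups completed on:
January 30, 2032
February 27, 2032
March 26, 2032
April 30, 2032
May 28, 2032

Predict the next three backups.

June 25, 2032; July 30, 2032; August 27, 2032

These are Fridays with 28, 28, 35, 28-day gaps.
Each is the final Friday of its month — January 30, 2032 is past the 28th, so '4th Friday' doesn't fit.
Last Friday of June 2032: June 25, 2032.
July 2032 ends with Friday July 30, 2032.
Last Friday of August 2032: August 27, 2032.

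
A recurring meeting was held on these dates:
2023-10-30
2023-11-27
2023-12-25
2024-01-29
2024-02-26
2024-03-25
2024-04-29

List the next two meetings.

2024-05-27, 2024-06-24

Every date is a Monday; gaps 28, 28, 35, 28, 28, 35 days.
Each is the last Monday of its month (at least one falls on the 29th or later, ruling out '4th Monday').
Last Monday of May 2024: 2024-05-27.
Last Monday of June 2024: 2024-06-24.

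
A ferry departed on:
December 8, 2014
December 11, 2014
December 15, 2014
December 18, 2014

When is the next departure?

December 22, 2014

Every event lands on a Monday or Thursday (gaps cycle 3, 4, 3).
So the schedule is: every Monday and Thursday.
The following Monday is December 22, 2014.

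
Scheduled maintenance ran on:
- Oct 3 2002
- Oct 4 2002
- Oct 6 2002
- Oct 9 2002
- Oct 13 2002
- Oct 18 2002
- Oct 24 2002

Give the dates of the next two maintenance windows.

The spacing grows by 1 each time: 1, 2, 3, 4, 5, 6 days.
Next gap: 7 days. Oct 24 2002 + 7 days = Oct 31 2002.
Next gap: 8 days. Oct 31 2002 + 8 days = Nov 8 2002.

Oct 31 2002, Nov 8 2002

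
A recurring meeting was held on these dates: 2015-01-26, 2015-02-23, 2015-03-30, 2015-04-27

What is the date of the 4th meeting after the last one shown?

2015-08-31

These are Mondays with 28, 35, 28-day gaps.
Each is the final Monday of its month — 2015-03-30 is past the 28th, so '4th Monday' doesn't fit.
May 2015 ends with Monday 2015-05-25.
June 2015 ends with Monday 2015-06-29.
Last Monday of July 2015: 2015-07-27.
August 2015 ends with Monday 2015-08-31.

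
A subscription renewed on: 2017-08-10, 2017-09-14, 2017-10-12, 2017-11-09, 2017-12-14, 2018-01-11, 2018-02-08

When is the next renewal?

Gaps: 35, 28, 28, 35, 28, 28 days — a mix of 28 and 35. Every date is a Thursday.
Each is the 2nd Thursday of its month.
March 2018 — 2nd Thursday is 2018-03-08.

2018-03-08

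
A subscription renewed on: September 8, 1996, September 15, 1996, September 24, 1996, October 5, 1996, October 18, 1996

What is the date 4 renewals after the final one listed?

December 29, 1996

Gaps: 7, 9, 11, 13 days — each gap is 2 larger than the previous one.
Next gap: 15 days. October 18, 1996 + 15 days = November 2, 1996.
Next gap: 17 days. November 2, 1996 + 17 days = November 19, 1996.
Next gap: 19 days. November 19, 1996 + 19 days = December 8, 1996.
Next gap: 21 days. December 8, 1996 + 21 days = December 29, 1996.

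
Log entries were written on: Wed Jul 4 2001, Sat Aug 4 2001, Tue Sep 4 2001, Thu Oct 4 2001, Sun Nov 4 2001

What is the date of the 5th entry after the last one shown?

Thu Apr 4 2002

The day-of-month is always 4 (31, 31, 30, 31 days between events).
So this recurs on the 4th of each month.
Next: December 2001 → Tue Dec 4 2001.
Next: January 2002 → Fri Jan 4 2002.
February 2002: Mon Feb 4 2002.
March 2002: Mon Mar 4 2002.
April 2002: Thu Apr 4 2002.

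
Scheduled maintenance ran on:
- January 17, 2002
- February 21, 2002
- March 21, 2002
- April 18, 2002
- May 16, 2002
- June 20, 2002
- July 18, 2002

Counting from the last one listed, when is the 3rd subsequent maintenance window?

These are Thursdays at 28- or 35-day spacing (35, 28, 28, 28, 35, 28).
The pattern: 3rd Thursday of the month.
3rd Thursday of August 2002: August 15, 2002.
3rd Thursday of September 2002: September 19, 2002.
October 2002 — 3rd Thursday is October 17, 2002.

October 17, 2002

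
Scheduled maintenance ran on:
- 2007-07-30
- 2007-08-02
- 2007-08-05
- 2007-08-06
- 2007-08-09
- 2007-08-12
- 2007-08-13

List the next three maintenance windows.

The gap pattern 3, 3, 1, 3, 3, 1 repeats every 3 events.
These are the Mondays, Thursdays and Sundays of each week.
Next Thursday: 2007-08-16.
Next Sunday: 2007-08-19.
The following Monday is 2007-08-20.

2007-08-16, 2007-08-19, 2007-08-20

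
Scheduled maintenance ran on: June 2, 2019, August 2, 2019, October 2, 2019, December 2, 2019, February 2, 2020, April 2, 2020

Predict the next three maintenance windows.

June 2, 2020; August 2, 2020; October 2, 2020

The day-of-month is always 2 (61, 61, 61, 62, 60 days between events).
So this recurs on the 2nd of every 2 months.
Next: June 2020 → June 2, 2020.
Next: August 2020 → August 2, 2020.
Next: October 2020 → October 2, 2020.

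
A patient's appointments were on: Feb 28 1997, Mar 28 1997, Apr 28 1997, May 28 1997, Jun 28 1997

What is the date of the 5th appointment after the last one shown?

The day-of-month is always 28 (28, 31, 30, 31 days between events).
So this recurs on the 28th of each month.
Next: July 1997 → Jul 28 1997.
Next: August 1997 → Aug 28 1997.
Next: September 1997 → Sep 28 1997.
Next: October 1997 → Oct 28 1997.
Next: November 1997 → Nov 28 1997.

Nov 28 1997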